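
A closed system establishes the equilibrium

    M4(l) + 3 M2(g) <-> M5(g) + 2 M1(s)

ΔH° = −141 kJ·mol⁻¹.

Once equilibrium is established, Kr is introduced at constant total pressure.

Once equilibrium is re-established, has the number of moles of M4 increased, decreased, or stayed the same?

Adding inert gas at constant total pressure expands the volume and lowers every reacting partial pressure. With Δn_gas = 1 − 3 = -2, Q moves away from K toward the side with fewer gas moles, so the system shifts toward the side with more gas moles — to the left.
The net shift is to the left. M4 is a reactant, so its amount increases.

increases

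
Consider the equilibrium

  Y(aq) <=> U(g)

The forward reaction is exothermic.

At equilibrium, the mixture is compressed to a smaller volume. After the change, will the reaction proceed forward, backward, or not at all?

Gas moles: reactants 0, products 1 (Δn_gas = +1). Compression shifts the system toward the side with fewer moles of gas — to the left.

left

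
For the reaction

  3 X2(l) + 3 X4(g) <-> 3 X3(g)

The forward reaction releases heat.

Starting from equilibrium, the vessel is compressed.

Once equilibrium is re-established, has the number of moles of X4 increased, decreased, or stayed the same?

unchanged

Gas moles: reactants 3, products 3. Δn_gas = 0, so a volume change leaves Q equal to K — no shift from this change.
No net shift occurs, so the amount of X4 is unchanged.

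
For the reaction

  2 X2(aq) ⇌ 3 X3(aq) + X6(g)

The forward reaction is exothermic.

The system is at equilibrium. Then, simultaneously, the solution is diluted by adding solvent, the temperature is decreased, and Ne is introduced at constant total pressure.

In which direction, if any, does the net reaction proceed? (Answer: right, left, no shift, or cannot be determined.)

Dilution lowers every aqueous concentration by the same factor. Δn_aq = 3 − 2 = +1, so the system shifts toward the side with more dissolved moles — to the right.
The forward reaction is exothermic. Lowering T favours the exothermic direction — shift to the right.
Adding inert gas at constant total pressure expands the volume and lowers every reacting partial pressure. With Δn_gas = 1 − 0 = +1, Q moves away from K toward the side with fewer gas moles, so the system shifts toward the side with more gas moles — to the right.
All effects act in the same direction — net shift to the right.

right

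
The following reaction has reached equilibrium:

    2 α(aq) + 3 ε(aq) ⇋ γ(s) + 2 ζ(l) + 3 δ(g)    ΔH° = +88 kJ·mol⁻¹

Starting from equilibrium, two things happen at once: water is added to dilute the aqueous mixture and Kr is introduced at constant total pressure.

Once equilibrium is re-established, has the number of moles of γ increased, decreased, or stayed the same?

Dilution lowers every aqueous concentration by the same factor. Δn_aq = 0 − 5 = -5, so the system shifts toward the side with more dissolved moles — to the left.
Adding inert gas at constant total pressure expands the volume and lowers every reacting partial pressure. With Δn_gas = 3 − 0 = +3, Q moves away from K toward the side with fewer gas moles, so the system shifts toward the side with more gas moles — to the right.
The two effects oppose each other, so the net shift — and hence the change in γ — cannot be determined from the given information.

cannot be determined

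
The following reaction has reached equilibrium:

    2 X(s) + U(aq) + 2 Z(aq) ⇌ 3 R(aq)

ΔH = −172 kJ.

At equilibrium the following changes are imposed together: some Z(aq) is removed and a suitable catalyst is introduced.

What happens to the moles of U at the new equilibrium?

increases

Removing Z (aq), a reactant, drives the reaction to the left.
A catalyst speeds both forward and reverse rates equally; it changes neither Q nor K — no shift from this change.
The net shift is to the left. U is a reactant, so its amount increases.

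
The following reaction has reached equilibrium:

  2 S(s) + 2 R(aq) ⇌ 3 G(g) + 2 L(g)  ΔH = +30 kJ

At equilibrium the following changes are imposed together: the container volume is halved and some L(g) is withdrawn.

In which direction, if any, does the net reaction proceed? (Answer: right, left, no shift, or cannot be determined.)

Gas moles: reactants 0, products 5 (Δn_gas = +5). Compression shifts the system toward the side with fewer moles of gas — to the left.
Removing L (g), a product, drives the reaction to the right.
The individual effects push in opposite directions; without quantitative information the net direction cannot be determined.

cannot be determined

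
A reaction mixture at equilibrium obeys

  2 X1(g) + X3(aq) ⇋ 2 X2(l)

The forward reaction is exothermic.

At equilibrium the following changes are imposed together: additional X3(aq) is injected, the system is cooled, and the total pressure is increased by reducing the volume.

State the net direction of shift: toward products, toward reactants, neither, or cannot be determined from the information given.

Adding X3 (aq), a reactant, drives the reaction to the right.
The forward reaction is exothermic. Lowering T favours the exothermic direction — shift to the right.
Gas moles: reactants 2, products 0 (Δn_gas = -2). Compression shifts the system toward the side with fewer moles of gas — to the right.
All effects act in the same direction — net shift to the right.

right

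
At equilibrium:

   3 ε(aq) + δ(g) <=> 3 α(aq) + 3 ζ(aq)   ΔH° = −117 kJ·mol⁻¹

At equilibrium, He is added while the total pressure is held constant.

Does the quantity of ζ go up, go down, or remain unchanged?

decreases

Adding inert gas at constant total pressure expands the volume and lowers every reacting partial pressure. With Δn_gas = 0 − 1 = -1, Q moves away from K toward the side with fewer gas moles, so the system shifts toward the side with more gas moles — to the left.
The net shift is to the left. ζ is a product, so its amount decreases.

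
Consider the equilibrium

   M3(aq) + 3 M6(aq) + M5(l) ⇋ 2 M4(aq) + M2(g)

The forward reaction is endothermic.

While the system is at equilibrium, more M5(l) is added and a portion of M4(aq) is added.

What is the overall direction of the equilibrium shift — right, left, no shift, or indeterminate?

M5 is a pure liquid; its activity is 1 regardless of amount, so Q is unaffected — no shift from this change.
Adding M4 (aq), a product, drives the reaction to the left.
Only the nonzero effect(s) matter; the net shift is to the left.

left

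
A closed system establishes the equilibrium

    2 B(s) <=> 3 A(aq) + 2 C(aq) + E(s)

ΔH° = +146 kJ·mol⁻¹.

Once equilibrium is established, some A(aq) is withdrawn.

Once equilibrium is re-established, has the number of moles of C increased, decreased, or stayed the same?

Removing A (aq), a product, drives the reaction to the right.
The net shift is to the right. C is a product, so its amount increases.

increases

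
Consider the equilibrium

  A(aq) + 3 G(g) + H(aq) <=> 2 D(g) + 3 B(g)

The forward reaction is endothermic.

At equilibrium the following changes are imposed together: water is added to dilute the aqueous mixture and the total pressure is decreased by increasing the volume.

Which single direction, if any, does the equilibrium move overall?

cannot be determined

Dilution lowers every aqueous concentration by the same factor. Δn_aq = 0 − 2 = -2, so the system shifts toward the side with more dissolved moles — to the left.
Gas moles: reactants 3, products 5 (Δn_gas = +2). Expansion shifts the system toward the side with more moles of gas — to the right.
The individual effects push in opposite directions; without quantitative information the net direction cannot be determined.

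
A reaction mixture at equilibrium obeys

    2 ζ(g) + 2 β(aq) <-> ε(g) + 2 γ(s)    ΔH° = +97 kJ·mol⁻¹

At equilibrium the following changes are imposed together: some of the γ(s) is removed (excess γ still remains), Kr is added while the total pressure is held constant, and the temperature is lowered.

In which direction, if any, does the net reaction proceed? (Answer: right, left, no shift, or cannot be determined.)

left

γ is a pure solid; its activity is 1 regardless of amount, so Q is unaffected — no shift from this change.
Adding inert gas at constant total pressure expands the volume and lowers every reacting partial pressure. With Δn_gas = 1 − 2 = -1, Q moves away from K toward the side with fewer gas moles, so the system shifts toward the side with more gas moles — to the left.
The forward reaction is endothermic. Lowering T favours the exothermic direction — shift to the left.
Only the nonzero effect(s) matter; the net shift is to the left.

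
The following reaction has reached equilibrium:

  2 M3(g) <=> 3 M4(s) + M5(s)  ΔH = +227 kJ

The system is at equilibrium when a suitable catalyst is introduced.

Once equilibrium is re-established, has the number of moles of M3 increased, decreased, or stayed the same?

unchanged

A catalyst speeds both forward and reverse rates equally; it changes neither Q nor K — no shift from this change.
No net shift occurs, so the amount of M3 is unchanged.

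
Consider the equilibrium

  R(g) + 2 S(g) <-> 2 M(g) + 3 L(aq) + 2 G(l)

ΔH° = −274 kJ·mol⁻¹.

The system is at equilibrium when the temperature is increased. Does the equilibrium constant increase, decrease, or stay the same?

K depends on temperature via the van 't Hoff relation. The forward reaction is exothermic, so raising T decreases K.

decreases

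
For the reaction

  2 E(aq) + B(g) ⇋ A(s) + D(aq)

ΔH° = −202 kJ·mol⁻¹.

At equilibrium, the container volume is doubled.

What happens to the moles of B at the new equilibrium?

increases

Gas moles: reactants 1, products 0 (Δn_gas = -1). Expansion shifts the system toward the side with more moles of gas — to the left.
The net shift is to the left. B is a reactant, so its amount increases.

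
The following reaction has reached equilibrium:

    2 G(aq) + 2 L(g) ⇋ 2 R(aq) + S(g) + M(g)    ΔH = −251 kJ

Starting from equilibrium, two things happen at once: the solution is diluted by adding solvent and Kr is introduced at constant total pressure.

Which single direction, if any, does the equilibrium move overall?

no shift

Dilution scales every aqueous concentration by the same factor. Δn_aq = 2 − 2 = 0, so Q is unchanged — no shift.
Adding inert gas at constant total pressure expands the volume, scaling every reacting partial pressure by the same factor. Δn_gas = 2 − 2 = 0, so Q is unchanged — no shift.
None of the changes alters Q relative to K, so there is no net shift.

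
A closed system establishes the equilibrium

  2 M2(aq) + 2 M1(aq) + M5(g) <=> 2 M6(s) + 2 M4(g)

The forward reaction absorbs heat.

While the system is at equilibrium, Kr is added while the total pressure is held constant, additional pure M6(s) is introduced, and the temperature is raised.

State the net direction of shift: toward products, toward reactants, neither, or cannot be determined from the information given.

right

Adding inert gas at constant total pressure expands the volume and lowers every reacting partial pressure. With Δn_gas = 2 − 1 = +1, Q moves away from K toward the side with fewer gas moles, so the system shifts toward the side with more gas moles — to the right.
M6 is a pure solid; its activity is 1 regardless of amount, so Q is unaffected — no shift from this change.
The forward reaction is endothermic. Raising T favours the endothermic direction — shift to the right.
Only the nonzero effect(s) matter; the net shift is to the right.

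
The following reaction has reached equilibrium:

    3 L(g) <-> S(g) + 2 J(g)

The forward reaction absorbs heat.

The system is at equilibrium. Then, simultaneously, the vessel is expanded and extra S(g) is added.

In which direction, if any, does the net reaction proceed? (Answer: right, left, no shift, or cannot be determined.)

Gas moles: reactants 3, products 3. Δn_gas = 0, so a volume change leaves Q equal to K — no shift from this change.
Adding S (g), a product, drives the reaction to the left.
Only the nonzero effect(s) matter; the net shift is to the left.

left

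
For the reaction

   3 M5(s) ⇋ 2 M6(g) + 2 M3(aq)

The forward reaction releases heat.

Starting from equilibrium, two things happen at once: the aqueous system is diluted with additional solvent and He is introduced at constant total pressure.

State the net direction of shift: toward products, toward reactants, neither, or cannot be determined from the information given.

right

Dilution lowers every aqueous concentration by the same factor. Δn_aq = 2 − 0 = +2, so the system shifts toward the side with more dissolved moles — to the right.
Adding inert gas at constant total pressure expands the volume and lowers every reacting partial pressure. With Δn_gas = 2 − 0 = +2, Q moves away from K toward the side with fewer gas moles, so the system shifts toward the side with more gas moles — to the right.
All effects act in the same direction — net shift to the right.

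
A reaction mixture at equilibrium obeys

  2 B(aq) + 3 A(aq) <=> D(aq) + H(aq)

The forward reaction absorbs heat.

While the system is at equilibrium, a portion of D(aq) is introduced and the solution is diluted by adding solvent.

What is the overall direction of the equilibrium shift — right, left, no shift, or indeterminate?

Adding D (aq), a product, drives the reaction to the left.
Dilution lowers every aqueous concentration by the same factor. Δn_aq = 2 − 5 = -3, so the system shifts toward the side with more dissolved moles — to the left.
All effects act in the same direction — net shift to the left.

left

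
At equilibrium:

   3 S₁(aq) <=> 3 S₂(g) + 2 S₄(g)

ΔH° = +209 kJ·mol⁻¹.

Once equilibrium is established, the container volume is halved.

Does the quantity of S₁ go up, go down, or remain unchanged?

increases

Gas moles: reactants 0, products 5 (Δn_gas = +5). Compression shifts the system toward the side with fewer moles of gas — to the left.
The net shift is to the left. S₁ is a reactant, so its amount increases.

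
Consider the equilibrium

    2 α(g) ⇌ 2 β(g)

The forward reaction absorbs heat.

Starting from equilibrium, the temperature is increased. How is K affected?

increases

K depends on temperature via the van 't Hoff relation. The forward reaction is endothermic, so raising T increases K.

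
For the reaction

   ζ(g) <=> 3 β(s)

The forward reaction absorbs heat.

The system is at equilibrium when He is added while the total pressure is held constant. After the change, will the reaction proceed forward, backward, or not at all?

left

Adding inert gas at constant total pressure expands the volume and lowers every reacting partial pressure. With Δn_gas = 0 − 1 = -1, Q moves away from K toward the side with fewer gas moles, so the system shifts toward the side with more gas moles — to the left.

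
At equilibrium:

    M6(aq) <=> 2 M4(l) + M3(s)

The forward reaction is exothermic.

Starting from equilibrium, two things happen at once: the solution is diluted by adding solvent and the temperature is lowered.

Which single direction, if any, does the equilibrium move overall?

cannot be determined

Dilution lowers every aqueous concentration by the same factor. Δn_aq = 0 − 1 = -1, so the system shifts toward the side with more dissolved moles — to the left.
The forward reaction is exothermic. Lowering T favours the exothermic direction — shift to the right.
The individual effects push in opposite directions; without quantitative information the net direction cannot be determined.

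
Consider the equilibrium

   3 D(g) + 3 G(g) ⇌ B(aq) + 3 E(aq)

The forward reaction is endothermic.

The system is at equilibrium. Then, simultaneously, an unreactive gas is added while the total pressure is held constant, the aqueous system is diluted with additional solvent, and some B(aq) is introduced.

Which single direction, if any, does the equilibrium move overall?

cannot be determined

Adding inert gas at constant total pressure expands the volume and lowers every reacting partial pressure. With Δn_gas = 0 − 6 = -6, Q moves away from K toward the side with fewer gas moles, so the system shifts toward the side with more gas moles — to the left.
Dilution lowers every aqueous concentration by the same factor. Δn_aq = 4 − 0 = +4, so the system shifts toward the side with more dissolved moles — to the right.
Adding B (aq), a product, drives the reaction to the left.
The individual effects push in opposite directions; without quantitative information the net direction cannot be determined.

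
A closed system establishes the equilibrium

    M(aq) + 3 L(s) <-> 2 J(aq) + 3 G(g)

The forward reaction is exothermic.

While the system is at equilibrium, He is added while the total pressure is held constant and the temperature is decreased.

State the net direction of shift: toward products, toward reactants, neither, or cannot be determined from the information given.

right

Adding inert gas at constant total pressure expands the volume and lowers every reacting partial pressure. With Δn_gas = 3 − 0 = +3, Q moves away from K toward the side with fewer gas moles, so the system shifts toward the side with more gas moles — to the right.
The forward reaction is exothermic. Lowering T favours the exothermic direction — shift to the right.
All effects act in the same direction — net shift to the right.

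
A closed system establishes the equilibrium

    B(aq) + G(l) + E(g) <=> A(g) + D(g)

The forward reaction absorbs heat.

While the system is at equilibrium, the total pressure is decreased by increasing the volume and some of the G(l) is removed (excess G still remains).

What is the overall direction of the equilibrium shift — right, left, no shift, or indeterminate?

right

Gas moles: reactants 1, products 2 (Δn_gas = +1). Expansion shifts the system toward the side with more moles of gas — to the right.
G is a pure liquid; its activity is 1 regardless of amount, so Q is unaffected — no shift from this change.
Only the nonzero effect(s) matter; the net shift is to the right.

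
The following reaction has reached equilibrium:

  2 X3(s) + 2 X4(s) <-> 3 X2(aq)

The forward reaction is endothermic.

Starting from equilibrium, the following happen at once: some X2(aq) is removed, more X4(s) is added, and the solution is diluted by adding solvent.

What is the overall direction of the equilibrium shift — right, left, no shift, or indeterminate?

right

Removing X2 (aq), a product, drives the reaction to the right.
X4 is a pure solid; its activity is 1 regardless of amount, so Q is unaffected — no shift from this change.
Dilution lowers every aqueous concentration by the same factor. Δn_aq = 3 − 0 = +3, so the system shifts toward the side with more dissolved moles — to the right.
Only the nonzero effect(s) matter; the net shift is to the right.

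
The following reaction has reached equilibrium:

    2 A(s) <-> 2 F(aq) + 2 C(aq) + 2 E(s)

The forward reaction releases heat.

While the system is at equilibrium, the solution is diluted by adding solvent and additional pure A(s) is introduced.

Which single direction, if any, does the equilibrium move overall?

right

Dilution lowers every aqueous concentration by the same factor. Δn_aq = 4 − 0 = +4, so the system shifts toward the side with more dissolved moles — to the right.
A is a pure solid; its activity is 1 regardless of amount, so Q is unaffected — no shift from this change.
Only the nonzero effect(s) matter; the net shift is to the right.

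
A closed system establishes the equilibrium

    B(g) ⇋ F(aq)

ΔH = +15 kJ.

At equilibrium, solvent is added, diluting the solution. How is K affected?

unchanged

The equilibrium constant depends only on temperature. This perturbation may move the position of equilibrium, but since T is unchanged, K itself is unchanged.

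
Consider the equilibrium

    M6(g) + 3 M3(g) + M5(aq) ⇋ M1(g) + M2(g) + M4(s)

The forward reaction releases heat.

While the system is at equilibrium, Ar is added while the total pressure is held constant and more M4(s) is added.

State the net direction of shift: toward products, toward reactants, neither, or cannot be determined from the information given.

Adding inert gas at constant total pressure expands the volume and lowers every reacting partial pressure. With Δn_gas = 2 − 4 = -2, Q moves away from K toward the side with fewer gas moles, so the system shifts toward the side with more gas moles — to the left.
M4 is a pure solid; its activity is 1 regardless of amount, so Q is unaffected — no shift from this change.
Only the nonzero effect(s) matter; the net shift is to the left.

left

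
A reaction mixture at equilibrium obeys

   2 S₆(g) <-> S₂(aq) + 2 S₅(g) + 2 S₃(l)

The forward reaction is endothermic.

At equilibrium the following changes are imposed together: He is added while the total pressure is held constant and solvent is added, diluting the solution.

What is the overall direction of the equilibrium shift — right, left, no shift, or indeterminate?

Adding inert gas at constant total pressure expands the volume, scaling every reacting partial pressure by the same factor. Δn_gas = 2 − 2 = 0, so Q is unchanged — no shift.
Dilution lowers every aqueous concentration by the same factor. Δn_aq = 1 − 0 = +1, so the system shifts toward the side with more dissolved moles — to the right.
Only the nonzero effect(s) matter; the net shift is to the right.

right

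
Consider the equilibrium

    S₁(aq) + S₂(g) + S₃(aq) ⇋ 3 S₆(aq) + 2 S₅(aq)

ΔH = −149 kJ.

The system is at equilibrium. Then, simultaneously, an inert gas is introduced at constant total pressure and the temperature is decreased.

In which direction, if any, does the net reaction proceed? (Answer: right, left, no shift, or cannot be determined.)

cannot be determined

Adding inert gas at constant total pressure expands the volume and lowers every reacting partial pressure. With Δn_gas = 0 − 1 = -1, Q moves away from K toward the side with fewer gas moles, so the system shifts toward the side with more gas moles — to the left.
The forward reaction is exothermic. Lowering T favours the exothermic direction — shift to the right.
The individual effects push in opposite directions; without quantitative information the net direction cannot be determined.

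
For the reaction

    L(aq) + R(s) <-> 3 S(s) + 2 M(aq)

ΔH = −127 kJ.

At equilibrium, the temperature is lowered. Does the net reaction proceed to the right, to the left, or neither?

right

The forward reaction is exothermic. Lowering T favours the exothermic direction — shift to the right.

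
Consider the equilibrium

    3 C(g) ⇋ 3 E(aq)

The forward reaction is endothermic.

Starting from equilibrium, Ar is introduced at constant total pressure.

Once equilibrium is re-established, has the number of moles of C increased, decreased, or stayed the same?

Adding inert gas at constant total pressure expands the volume and lowers every reacting partial pressure. With Δn_gas = 0 − 3 = -3, Q moves away from K toward the side with fewer gas moles, so the system shifts toward the side with more gas moles — to the left.
The net shift is to the left. C is a reactant, so its amount increases.

increases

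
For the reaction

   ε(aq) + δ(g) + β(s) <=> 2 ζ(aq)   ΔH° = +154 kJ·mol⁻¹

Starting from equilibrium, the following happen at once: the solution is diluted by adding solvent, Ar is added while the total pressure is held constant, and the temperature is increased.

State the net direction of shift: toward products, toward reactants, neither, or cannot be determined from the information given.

Dilution lowers every aqueous concentration by the same factor. Δn_aq = 2 − 1 = +1, so the system shifts toward the side with more dissolved moles — to the right.
Adding inert gas at constant total pressure expands the volume and lowers every reacting partial pressure. With Δn_gas = 0 − 1 = -1, Q moves away from K toward the side with fewer gas moles, so the system shifts toward the side with more gas moles — to the left.
The forward reaction is endothermic. Raising T favours the endothermic direction — shift to the right.
The individual effects push in opposite directions; without quantitative information the net direction cannot be determined.

cannot be determined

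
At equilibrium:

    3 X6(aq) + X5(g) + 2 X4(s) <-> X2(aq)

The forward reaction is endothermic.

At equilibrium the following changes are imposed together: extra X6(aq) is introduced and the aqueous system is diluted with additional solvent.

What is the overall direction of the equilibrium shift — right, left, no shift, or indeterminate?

cannot be determined

Adding X6 (aq), a reactant, drives the reaction to the right.
Dilution lowers every aqueous concentration by the same factor. Δn_aq = 1 − 3 = -2, so the system shifts toward the side with more dissolved moles — to the left.
The individual effects push in opposite directions; without quantitative information the net direction cannot be determined.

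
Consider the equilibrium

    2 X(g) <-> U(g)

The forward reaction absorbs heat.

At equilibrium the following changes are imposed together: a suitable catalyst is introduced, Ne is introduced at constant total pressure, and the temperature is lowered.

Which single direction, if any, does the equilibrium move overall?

left

A catalyst speeds both forward and reverse rates equally; it changes neither Q nor K — no shift from this change.
Adding inert gas at constant total pressure expands the volume and lowers every reacting partial pressure. With Δn_gas = 1 − 2 = -1, Q moves away from K toward the side with fewer gas moles, so the system shifts toward the side with more gas moles — to the left.
The forward reaction is endothermic. Lowering T favours the exothermic direction — shift to the left.
Only the nonzero effect(s) matter; the net shift is to the left.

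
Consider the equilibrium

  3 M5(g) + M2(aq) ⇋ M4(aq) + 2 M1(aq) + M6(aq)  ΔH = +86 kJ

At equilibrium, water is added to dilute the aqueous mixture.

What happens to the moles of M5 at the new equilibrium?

decreases

Dilution lowers every aqueous concentration by the same factor. Δn_aq = 4 − 1 = +3, so the system shifts toward the side with more dissolved moles — to the right.
The net shift is to the right. M5 is a reactant, so its amount decreases.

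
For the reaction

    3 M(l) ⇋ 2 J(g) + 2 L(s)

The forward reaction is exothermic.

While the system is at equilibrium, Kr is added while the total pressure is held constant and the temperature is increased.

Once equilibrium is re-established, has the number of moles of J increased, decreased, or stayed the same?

Adding inert gas at constant total pressure expands the volume and lowers every reacting partial pressure. With Δn_gas = 2 − 0 = +2, Q moves away from K toward the side with fewer gas moles, so the system shifts toward the side with more gas moles — to the right.
The forward reaction is exothermic. Raising T favours the endothermic direction — shift to the left.
The two effects oppose each other, so the net shift — and hence the change in J — cannot be determined from the given information.

cannot be determined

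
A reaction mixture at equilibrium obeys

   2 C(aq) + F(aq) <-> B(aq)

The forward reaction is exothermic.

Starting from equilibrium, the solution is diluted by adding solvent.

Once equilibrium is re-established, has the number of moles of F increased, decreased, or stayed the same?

increases

Dilution lowers every aqueous concentration by the same factor. Δn_aq = 1 − 3 = -2, so the system shifts toward the side with more dissolved moles — to the left.
The net shift is to the left. F is a reactant, so its amount increases.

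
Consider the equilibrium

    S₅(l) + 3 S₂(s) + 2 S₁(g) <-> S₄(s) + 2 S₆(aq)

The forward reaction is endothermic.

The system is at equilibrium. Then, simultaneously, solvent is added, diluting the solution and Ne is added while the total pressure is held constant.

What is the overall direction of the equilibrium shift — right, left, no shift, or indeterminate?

Dilution lowers every aqueous concentration by the same factor. Δn_aq = 2 − 0 = +2, so the system shifts toward the side with more dissolved moles — to the right.
Adding inert gas at constant total pressure expands the volume and lowers every reacting partial pressure. With Δn_gas = 0 − 2 = -2, Q moves away from K toward the side with fewer gas moles, so the system shifts toward the side with more gas moles — to the left.
The individual effects push in opposite directions; without quantitative information the net direction cannot be determined.

cannot be determined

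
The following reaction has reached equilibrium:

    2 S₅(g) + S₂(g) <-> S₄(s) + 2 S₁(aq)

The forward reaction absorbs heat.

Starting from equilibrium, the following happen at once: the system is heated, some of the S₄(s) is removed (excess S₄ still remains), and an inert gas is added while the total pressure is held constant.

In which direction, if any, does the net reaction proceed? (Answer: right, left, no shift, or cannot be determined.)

The forward reaction is endothermic. Raising T favours the endothermic direction — shift to the right.
S₄ is a pure solid; its activity is 1 regardless of amount, so Q is unaffected — no shift from this change.
Adding inert gas at constant total pressure expands the volume and lowers every reacting partial pressure. With Δn_gas = 0 − 3 = -3, Q moves away from K toward the side with fewer gas moles, so the system shifts toward the side with more gas moles — to the left.
The individual effects push in opposite directions; without quantitative information the net direction cannot be determined.

cannot be determined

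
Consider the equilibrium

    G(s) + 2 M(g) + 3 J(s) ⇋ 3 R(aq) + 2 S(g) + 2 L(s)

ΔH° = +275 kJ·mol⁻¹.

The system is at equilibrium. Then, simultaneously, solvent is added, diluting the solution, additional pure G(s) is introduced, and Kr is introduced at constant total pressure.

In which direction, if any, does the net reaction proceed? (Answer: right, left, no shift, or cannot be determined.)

Dilution lowers every aqueous concentration by the same factor. Δn_aq = 3 − 0 = +3, so the system shifts toward the side with more dissolved moles — to the right.
G is a pure solid; its activity is 1 regardless of amount, so Q is unaffected — no shift from this change.
Adding inert gas at constant total pressure expands the volume, scaling every reacting partial pressure by the same factor. Δn_gas = 2 − 2 = 0, so Q is unchanged — no shift.
Only the nonzero effect(s) matter; the net shift is to the right.

right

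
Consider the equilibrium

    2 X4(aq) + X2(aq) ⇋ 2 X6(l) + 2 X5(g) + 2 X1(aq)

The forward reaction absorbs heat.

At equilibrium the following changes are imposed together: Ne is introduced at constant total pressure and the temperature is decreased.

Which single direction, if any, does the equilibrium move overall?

cannot be determined

Adding inert gas at constant total pressure expands the volume and lowers every reacting partial pressure. With Δn_gas = 2 − 0 = +2, Q moves away from K toward the side with fewer gas moles, so the system shifts toward the side with more gas moles — to the right.
The forward reaction is endothermic. Lowering T favours the exothermic direction — shift to the left.
The individual effects push in opposite directions; without quantitative information the net direction cannot be determined.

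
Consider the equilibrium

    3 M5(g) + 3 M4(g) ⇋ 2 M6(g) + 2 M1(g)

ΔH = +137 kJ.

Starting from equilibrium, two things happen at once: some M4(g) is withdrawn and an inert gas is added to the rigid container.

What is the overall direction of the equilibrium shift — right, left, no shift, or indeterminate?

Removing M4 (g), a reactant, drives the reaction to the left.
At constant volume, adding an inert gas leaves every reacting species' partial pressure unchanged, so Q is unchanged — no shift from this change.
Only the nonzero effect(s) matter; the net shift is to the left.

left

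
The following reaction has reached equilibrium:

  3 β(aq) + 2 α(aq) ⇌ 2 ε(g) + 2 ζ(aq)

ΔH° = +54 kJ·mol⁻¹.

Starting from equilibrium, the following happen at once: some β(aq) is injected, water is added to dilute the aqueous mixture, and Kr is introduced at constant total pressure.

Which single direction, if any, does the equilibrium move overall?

cannot be determined

Adding β (aq), a reactant, drives the reaction to the right.
Dilution lowers every aqueous concentration by the same factor. Δn_aq = 2 − 5 = -3, so the system shifts toward the side with more dissolved moles — to the left.
Adding inert gas at constant total pressure expands the volume and lowers every reacting partial pressure. With Δn_gas = 2 − 0 = +2, Q moves away from K toward the side with fewer gas moles, so the system shifts toward the side with more gas moles — to the right.
The individual effects push in opposite directions; without quantitative information the net direction cannot be determined.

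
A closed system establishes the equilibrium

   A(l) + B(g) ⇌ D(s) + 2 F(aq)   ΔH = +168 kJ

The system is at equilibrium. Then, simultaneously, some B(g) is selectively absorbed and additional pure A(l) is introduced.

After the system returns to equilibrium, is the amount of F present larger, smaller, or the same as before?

Removing B (g), a reactant, drives the reaction to the left.
A is a pure liquid; its activity is 1 regardless of amount, so Q is unaffected — no shift from this change.
The net shift is to the left. F is a product, so its amount decreases.

decreases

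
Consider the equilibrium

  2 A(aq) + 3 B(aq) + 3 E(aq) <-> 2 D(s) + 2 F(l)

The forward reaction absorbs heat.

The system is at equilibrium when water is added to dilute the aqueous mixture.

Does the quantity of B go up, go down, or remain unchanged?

Dilution lowers every aqueous concentration by the same factor. Δn_aq = 0 − 8 = -8, so the system shifts toward the side with more dissolved moles — to the left.
The net shift is to the left. B is a reactant, so its amount increases.

increases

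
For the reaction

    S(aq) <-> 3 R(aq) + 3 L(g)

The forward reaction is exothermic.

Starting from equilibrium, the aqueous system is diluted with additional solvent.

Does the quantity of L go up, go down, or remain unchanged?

increases

Dilution lowers every aqueous concentration by the same factor. Δn_aq = 3 − 1 = +2, so the system shifts toward the side with more dissolved moles — to the right.
The net shift is to the right. L is a product, so its amount increases.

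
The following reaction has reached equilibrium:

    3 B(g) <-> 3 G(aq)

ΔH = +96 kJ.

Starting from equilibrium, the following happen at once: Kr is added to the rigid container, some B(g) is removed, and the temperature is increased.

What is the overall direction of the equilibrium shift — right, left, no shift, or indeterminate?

cannot be determined

At constant volume, adding an inert gas leaves every reacting species' partial pressure unchanged, so Q is unchanged — no shift from this change.
Removing B (g), a reactant, drives the reaction to the left.
The forward reaction is endothermic. Raising T favours the endothermic direction — shift to the right.
The individual effects push in opposite directions; without quantitative information the net direction cannot be determined.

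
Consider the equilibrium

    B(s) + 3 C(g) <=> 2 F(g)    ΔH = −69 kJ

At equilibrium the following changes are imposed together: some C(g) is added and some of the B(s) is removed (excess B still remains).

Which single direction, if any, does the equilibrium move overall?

right

Adding C (g), a reactant, drives the reaction to the right.
B is a pure solid; its activity is 1 regardless of amount, so Q is unaffected — no shift from this change.
Only the nonzero effect(s) matter; the net shift is to the right.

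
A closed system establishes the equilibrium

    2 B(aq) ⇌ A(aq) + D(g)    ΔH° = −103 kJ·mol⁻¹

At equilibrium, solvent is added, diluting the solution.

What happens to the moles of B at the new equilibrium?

Dilution lowers every aqueous concentration by the same factor. Δn_aq = 1 − 2 = -1, so the system shifts toward the side with more dissolved moles — to the left.
The net shift is to the left. B is a reactant, so its amount increases.

increases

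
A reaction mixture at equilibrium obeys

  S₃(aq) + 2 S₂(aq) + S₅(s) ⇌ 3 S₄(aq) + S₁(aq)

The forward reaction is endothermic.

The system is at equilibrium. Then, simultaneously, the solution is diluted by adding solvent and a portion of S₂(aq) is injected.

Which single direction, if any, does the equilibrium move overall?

right

Dilution lowers every aqueous concentration by the same factor. Δn_aq = 4 − 3 = +1, so the system shifts toward the side with more dissolved moles — to the right.
Adding S₂ (aq), a reactant, drives the reaction to the right.
All effects act in the same direction — net shift to the right.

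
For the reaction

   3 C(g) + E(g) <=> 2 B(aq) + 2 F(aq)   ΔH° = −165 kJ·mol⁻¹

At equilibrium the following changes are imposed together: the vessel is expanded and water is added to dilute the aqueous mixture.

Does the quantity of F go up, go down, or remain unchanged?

Gas moles: reactants 4, products 0 (Δn_gas = -4). Expansion shifts the system toward the side with more moles of gas — to the left.
Dilution lowers every aqueous concentration by the same factor. Δn_aq = 4 − 0 = +4, so the system shifts toward the side with more dissolved moles — to the right.
The two effects oppose each other, so the net shift — and hence the change in F — cannot be determined from the given information.

cannot be determined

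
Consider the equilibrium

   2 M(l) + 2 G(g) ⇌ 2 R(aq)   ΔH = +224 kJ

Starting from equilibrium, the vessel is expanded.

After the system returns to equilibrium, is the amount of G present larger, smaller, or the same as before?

Gas moles: reactants 2, products 0 (Δn_gas = -2). Expansion shifts the system toward the side with more moles of gas — to the left.
The net shift is to the left. G is a reactant, so its amount increases.

increases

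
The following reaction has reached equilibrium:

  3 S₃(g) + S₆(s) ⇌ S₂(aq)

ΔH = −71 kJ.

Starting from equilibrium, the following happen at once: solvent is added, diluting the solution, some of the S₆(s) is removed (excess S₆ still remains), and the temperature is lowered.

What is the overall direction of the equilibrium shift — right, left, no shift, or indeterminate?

Dilution lowers every aqueous concentration by the same factor. Δn_aq = 1 − 0 = +1, so the system shifts toward the side with more dissolved moles — to the right.
S₆ is a pure solid; its activity is 1 regardless of amount, so Q is unaffected — no shift from this change.
The forward reaction is exothermic. Lowering T favours the exothermic direction — shift to the right.
Only the nonzero effect(s) matter; the net shift is to the right.

right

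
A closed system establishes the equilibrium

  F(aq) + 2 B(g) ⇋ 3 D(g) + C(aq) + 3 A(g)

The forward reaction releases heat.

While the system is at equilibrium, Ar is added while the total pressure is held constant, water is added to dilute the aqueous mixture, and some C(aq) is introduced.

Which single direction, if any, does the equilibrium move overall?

cannot be determined

Adding inert gas at constant total pressure expands the volume and lowers every reacting partial pressure. With Δn_gas = 6 − 2 = +4, Q moves away from K toward the side with fewer gas moles, so the system shifts toward the side with more gas moles — to the right.
Dilution scales every aqueous concentration by the same factor. Δn_aq = 1 − 1 = 0, so Q is unchanged — no shift.
Adding C (aq), a product, drives the reaction to the left.
The individual effects push in opposite directions; without quantitative information the net direction cannot be determined.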